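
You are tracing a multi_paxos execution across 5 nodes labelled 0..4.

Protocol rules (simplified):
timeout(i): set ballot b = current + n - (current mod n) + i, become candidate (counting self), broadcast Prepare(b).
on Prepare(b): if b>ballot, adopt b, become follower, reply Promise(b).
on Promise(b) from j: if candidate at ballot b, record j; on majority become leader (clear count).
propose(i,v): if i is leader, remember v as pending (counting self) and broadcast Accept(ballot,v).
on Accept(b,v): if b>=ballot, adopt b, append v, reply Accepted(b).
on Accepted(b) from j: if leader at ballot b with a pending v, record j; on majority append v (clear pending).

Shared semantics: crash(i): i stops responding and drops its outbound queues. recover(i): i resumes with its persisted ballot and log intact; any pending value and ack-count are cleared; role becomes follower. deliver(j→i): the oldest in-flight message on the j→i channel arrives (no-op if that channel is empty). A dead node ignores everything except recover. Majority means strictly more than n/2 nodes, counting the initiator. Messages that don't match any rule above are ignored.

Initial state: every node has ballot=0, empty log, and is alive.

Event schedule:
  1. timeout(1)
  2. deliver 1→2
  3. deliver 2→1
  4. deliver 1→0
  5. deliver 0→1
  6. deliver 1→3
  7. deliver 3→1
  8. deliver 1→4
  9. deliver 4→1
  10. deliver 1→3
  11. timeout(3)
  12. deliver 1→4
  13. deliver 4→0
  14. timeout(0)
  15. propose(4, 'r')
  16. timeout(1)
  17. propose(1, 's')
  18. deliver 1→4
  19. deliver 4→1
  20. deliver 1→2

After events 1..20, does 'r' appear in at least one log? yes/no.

no

1. timeout(1):  <1:cand b6 ->
2. deliver 1→2:  <2:foll b6 ->
3. deliver 2→1:  nop
4. deliver 1→0:  <0:foll b6 ->
5. deliver 0→1:  <1:lead b6 ->
6. deliver 1→3:  <3:foll b6 ->
7. deliver 3→1:  nop
8. deliver 1→4:  <4:foll b6 ->
9. deliver 4→1:  nop
10. deliver 1→3:  nop
11. timeout(3):  <3:cand b13 ->
12. deliver 1→4:  nop
13. deliver 4→0:  nop
14. timeout(0):  <0:cand b10 ->
15. propose(4,'r'):  nop
16. timeout(1):  <1:cand b11 ->
17. propose(1,'s'):  nop
18. deliver 1→4:  <4:foll b11 ->
19. deliver 4→1:  nop
20. deliver 1→2:  <2:foll b11 ->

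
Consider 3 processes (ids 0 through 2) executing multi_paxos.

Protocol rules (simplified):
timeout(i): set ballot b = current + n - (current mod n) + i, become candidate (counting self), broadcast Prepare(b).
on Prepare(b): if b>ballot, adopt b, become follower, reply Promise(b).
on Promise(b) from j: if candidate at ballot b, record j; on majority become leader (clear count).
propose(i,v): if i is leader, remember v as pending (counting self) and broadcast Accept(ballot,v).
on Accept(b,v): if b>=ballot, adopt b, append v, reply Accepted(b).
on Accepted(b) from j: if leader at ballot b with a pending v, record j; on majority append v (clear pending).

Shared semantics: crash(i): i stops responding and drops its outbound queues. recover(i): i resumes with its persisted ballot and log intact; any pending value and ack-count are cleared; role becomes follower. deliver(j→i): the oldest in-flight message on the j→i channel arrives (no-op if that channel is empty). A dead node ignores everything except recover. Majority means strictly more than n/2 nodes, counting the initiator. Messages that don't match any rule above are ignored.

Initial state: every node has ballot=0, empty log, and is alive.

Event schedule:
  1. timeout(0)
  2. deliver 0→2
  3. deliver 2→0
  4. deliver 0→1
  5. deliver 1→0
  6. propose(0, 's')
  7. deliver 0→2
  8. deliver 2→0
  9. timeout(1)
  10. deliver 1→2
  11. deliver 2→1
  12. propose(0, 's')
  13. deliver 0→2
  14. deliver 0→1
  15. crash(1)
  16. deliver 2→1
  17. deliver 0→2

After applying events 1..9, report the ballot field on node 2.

3

[1] timeout(0) → N0(cand b3 [-])
[2] deliver 0→2 → N2(foll b3 [-])
[3] deliver 2→0 → N0(lead b3 [-])
[4] deliver 0→1 → N1(foll b3 [-])
[5] deliver 1→0 → ∅
[6] propose(0,'s') → ∅
[7] deliver 0→2 → N2(foll b3 [s])
[8] deliver 2→0 → N0(lead b3 [s])
[9] timeout(1) → N1(cand b7 [-])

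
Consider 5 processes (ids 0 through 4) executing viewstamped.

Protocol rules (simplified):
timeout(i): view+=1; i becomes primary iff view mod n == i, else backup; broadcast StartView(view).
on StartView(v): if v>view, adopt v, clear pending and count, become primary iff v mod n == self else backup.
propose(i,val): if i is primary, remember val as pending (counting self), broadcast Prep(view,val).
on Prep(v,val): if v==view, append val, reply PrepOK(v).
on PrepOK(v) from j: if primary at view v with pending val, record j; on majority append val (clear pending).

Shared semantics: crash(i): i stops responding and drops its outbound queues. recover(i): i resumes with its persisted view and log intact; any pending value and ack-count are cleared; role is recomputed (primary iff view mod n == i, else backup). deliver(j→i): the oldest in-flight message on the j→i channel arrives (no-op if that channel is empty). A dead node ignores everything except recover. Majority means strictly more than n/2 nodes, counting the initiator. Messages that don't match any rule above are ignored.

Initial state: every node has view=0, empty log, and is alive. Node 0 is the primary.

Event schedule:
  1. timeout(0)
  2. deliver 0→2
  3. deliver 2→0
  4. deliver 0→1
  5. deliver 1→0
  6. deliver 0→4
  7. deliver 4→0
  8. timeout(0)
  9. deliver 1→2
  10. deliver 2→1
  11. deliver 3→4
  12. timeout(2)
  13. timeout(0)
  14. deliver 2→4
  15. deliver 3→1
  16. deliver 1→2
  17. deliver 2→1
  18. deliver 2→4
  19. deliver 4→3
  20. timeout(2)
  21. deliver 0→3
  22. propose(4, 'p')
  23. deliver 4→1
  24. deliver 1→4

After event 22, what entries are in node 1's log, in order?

1. timeout(0):  <0:back v1 ->
2. deliver 0→2:  <2:back v1 ->
3. deliver 2→0:  nop
4. deliver 0→1:  <1:prim v1 ->
5. deliver 1→0:  nop
6. deliver 0→4:  <4:back v1 ->
7. deliver 4→0:  nop
8. timeout(0):  <0:back v2 ->
9. deliver 1→2:  nop
10. deliver 2→1:  nop
11. deliver 3→4:  nop
12. timeout(2):  <2:prim v2 ->
13. timeout(0):  <0:back v3 ->
14. deliver 2→4:  <4:back v2 ->
15. deliver 3→1:  nop
16. deliver 1→2:  nop
17. deliver 2→1:  <1:back v2 ->
18. deliver 2→4:  nop
19. deliver 4→3:  nop
20. timeout(2):  <2:back v3 ->
21. deliver 0→3:  <3:back v1 ->
22. propose(4,'p'):  nop

empty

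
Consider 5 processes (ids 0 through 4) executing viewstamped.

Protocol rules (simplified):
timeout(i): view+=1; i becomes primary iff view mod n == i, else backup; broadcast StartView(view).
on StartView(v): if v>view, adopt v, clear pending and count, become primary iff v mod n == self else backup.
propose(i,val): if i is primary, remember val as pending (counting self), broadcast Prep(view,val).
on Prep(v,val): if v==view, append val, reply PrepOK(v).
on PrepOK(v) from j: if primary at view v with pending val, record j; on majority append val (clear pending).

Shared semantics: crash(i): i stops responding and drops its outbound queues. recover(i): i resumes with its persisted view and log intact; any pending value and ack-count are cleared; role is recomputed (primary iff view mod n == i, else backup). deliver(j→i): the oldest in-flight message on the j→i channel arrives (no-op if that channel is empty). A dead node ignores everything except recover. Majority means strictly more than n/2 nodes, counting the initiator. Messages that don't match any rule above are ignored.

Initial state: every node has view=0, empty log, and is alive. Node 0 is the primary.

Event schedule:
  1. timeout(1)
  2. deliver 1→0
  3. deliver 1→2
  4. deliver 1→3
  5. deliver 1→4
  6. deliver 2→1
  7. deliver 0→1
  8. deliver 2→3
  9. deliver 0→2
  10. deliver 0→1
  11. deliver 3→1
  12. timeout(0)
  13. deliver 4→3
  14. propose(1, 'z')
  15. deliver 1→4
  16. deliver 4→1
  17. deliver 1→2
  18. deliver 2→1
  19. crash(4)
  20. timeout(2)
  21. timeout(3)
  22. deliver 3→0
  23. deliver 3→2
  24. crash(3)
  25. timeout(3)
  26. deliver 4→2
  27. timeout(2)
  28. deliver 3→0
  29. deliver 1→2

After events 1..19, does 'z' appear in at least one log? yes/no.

step 1 timeout(1): 1={prim,v=1,log=-}
step 2 deliver 1→0: 0={back,v=1,log=-}
step 3 deliver 1→2: 2={back,v=1,log=-}
step 4 deliver 1→3: 3={back,v=1,log=-}
step 5 deliver 1→4: 4={back,v=1,log=-}
step 6 deliver 2→1: —
step 7 deliver 0→1: —
step 8 deliver 2→3: —
step 9 deliver 0→2: —
step 10 deliver 0→1: —
step 11 deliver 3→1: —
step 12 timeout(0): 0={back,v=2,log=-}
step 13 deliver 4→3: —
step 14 propose(1,'z'): —
step 15 deliver 1→4: 4={back,v=1,log=z}
step 16 deliver 4→1: —
step 17 deliver 1→2: 2={back,v=1,log=z}
step 18 deliver 2→1: 1={prim,v=1,log=z}
step 19 crash(4): 4={✗back,v=1,log=z}

yes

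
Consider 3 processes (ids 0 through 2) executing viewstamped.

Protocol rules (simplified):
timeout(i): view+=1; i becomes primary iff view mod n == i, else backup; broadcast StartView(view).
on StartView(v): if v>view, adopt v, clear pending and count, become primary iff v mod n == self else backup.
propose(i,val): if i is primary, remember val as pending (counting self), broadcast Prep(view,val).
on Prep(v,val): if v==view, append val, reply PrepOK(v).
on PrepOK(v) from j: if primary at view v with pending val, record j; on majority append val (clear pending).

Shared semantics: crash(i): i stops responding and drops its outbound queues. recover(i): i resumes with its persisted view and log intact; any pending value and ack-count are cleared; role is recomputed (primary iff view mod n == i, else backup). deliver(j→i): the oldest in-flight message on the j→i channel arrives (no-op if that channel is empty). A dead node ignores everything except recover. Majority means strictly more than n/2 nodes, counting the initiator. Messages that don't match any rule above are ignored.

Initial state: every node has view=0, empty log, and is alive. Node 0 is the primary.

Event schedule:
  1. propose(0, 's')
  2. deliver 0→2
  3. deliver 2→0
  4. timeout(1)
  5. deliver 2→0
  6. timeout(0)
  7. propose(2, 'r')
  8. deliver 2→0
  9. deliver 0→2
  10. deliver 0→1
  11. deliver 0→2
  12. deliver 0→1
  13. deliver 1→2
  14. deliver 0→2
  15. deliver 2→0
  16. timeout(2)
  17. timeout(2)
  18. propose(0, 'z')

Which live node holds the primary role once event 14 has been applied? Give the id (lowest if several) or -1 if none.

1

[1] propose(0,'s') → ∅
[2] deliver 0→2 → N2(back v0 [s])
[3] deliver 2→0 → N0(prim v0 [s])
[4] timeout(1) → N1(prim v1 [-])
[5] deliver 2→0 → ∅
[6] timeout(0) → N0(back v1 [s])
[7] propose(2,'r') → ∅
[8] deliver 2→0 → ∅
[9] deliver 0→2 → N2(back v1 [s])
[10] deliver 0→1 → ∅
[11] deliver 0→2 → ∅
[12] deliver 0→1 → ∅
[13] deliver 1→2 → ∅
[14] deliver 0→2 → ∅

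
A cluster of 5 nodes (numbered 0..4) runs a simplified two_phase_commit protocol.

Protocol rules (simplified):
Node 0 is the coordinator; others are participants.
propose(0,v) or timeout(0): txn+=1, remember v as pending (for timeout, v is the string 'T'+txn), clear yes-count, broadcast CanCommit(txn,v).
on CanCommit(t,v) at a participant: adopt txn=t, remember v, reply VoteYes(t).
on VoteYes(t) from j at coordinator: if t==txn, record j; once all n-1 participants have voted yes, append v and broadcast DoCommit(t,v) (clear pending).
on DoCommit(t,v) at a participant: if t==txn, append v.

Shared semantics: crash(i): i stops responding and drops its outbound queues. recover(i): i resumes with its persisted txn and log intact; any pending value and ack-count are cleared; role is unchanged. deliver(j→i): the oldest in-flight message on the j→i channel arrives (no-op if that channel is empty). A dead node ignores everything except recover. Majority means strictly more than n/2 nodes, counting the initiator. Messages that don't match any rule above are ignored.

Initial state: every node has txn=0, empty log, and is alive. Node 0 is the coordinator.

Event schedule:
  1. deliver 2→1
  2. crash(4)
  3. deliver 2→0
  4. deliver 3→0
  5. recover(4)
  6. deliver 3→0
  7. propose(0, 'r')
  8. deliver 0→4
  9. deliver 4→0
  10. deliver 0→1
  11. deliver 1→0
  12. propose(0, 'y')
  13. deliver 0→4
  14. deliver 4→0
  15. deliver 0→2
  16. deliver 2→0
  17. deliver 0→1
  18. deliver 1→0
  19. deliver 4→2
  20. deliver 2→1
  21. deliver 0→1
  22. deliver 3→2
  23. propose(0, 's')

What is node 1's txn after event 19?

2

1. deliver 2→1:  nop
2. crash(4):  <4:✗part t0 ->
3. deliver 2→0:  nop
4. deliver 3→0:  nop
5. recover(4):  <4:part t0 ->
6. deliver 3→0:  nop
7. propose(0,'r'):  <0:coor t1 ->
8. deliver 0→4:  <4:part t1 ->
9. deliver 4→0:  nop
10. deliver 0→1:  <1:part t1 ->
11. deliver 1→0:  nop
12. propose(0,'y'):  <0:coor t2 ->
13. deliver 0→4:  <4:part t2 ->
14. deliver 4→0:  nop
15. deliver 0→2:  <2:part t1 ->
16. deliver 2→0:  nop
17. deliver 0→1:  <1:part t2 ->
18. deliver 1→0:  nop
19. deliver 4→2:  nop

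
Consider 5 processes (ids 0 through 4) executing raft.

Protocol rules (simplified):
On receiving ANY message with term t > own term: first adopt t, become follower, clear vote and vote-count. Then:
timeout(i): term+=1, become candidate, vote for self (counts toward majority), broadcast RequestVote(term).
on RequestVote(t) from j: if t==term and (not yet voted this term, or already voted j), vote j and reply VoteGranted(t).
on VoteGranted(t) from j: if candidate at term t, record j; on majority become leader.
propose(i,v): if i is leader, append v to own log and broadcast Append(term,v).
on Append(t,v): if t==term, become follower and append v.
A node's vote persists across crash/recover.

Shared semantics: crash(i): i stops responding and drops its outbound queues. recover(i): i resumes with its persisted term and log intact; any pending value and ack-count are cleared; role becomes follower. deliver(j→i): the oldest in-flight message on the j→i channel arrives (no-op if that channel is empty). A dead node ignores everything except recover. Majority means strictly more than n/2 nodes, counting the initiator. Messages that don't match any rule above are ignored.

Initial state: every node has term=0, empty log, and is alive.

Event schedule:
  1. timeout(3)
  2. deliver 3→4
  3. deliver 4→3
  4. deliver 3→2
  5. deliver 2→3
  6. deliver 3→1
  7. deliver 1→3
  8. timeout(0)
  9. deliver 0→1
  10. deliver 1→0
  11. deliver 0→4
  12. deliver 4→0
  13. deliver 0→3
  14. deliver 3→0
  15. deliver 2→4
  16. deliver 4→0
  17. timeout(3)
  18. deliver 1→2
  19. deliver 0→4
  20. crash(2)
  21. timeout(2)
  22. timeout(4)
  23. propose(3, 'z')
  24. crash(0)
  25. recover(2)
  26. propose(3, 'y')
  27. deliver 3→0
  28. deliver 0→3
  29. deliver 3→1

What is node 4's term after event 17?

1. timeout(3):  <3:cand t1 ->
2. deliver 3→4:  <4:foll t1 ->
3. deliver 4→3:  nop
4. deliver 3→2:  <2:foll t1 ->
5. deliver 2→3:  <3:lead t1 ->
6. deliver 3→1:  <1:foll t1 ->
7. deliver 1→3:  nop
8. timeout(0):  <0:cand t1 ->
9. deliver 0→1:  nop
10. deliver 1→0:  nop
11. deliver 0→4:  nop
12. deliver 4→0:  nop
13. deliver 0→3:  nop
14. deliver 3→0:  nop
15. deliver 2→4:  nop
16. deliver 4→0:  nop
17. timeout(3):  <3:cand t2 ->

1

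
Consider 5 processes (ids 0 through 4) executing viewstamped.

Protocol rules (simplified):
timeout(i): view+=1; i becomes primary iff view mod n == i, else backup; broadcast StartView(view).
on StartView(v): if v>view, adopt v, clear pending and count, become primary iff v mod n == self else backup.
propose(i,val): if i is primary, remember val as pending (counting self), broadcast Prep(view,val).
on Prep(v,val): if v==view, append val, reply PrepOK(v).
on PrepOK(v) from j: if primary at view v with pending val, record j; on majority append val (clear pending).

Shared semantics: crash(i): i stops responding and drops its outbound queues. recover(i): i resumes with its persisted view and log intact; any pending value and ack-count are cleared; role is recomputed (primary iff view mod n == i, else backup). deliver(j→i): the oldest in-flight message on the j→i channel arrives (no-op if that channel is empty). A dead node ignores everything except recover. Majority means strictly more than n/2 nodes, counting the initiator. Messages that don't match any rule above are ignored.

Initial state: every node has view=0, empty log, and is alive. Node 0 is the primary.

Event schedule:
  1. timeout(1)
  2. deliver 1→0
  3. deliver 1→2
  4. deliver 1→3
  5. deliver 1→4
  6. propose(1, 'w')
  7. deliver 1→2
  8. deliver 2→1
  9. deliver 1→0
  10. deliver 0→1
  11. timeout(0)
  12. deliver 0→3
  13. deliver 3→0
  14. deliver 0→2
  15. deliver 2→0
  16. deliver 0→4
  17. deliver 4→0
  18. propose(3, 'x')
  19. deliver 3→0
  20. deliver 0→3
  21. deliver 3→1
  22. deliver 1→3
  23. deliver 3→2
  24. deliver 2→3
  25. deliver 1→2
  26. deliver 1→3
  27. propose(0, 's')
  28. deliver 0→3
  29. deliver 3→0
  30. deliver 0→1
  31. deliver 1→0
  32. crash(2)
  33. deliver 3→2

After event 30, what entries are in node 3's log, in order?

empty

1. timeout(1):  <1:prim v1 ->
2. deliver 1→0:  <0:back v1 ->
3. deliver 1→2:  <2:back v1 ->
4. deliver 1→3:  <3:back v1 ->
5. deliver 1→4:  <4:back v1 ->
6. propose(1,'w'):  nop
7. deliver 1→2:  <2:back v1 w>
8. deliver 2→1:  nop
9. deliver 1→0:  <0:back v1 w>
10. deliver 0→1:  <1:prim v1 w>
11. timeout(0):  <0:back v2 w>
12. deliver 0→3:  <3:back v2 ->
13. deliver 3→0:  nop
14. deliver 0→2:  <2:prim v2 w>
15. deliver 2→0:  nop
16. deliver 0→4:  <4:back v2 ->
17. deliver 4→0:  nop
18. propose(3,'x'):  nop
19. deliver 3→0:  nop
20. deliver 0→3:  nop
21. deliver 3→1:  nop
22. deliver 1→3:  nop
23. deliver 3→2:  nop
24. deliver 2→3:  nop
25. deliver 1→2:  nop
26. deliver 1→3:  nop
27. propose(0,'s'):  nop
28. deliver 0→3:  nop
29. deliver 3→0:  nop
30. deliver 0→1:  <1:back v2 w>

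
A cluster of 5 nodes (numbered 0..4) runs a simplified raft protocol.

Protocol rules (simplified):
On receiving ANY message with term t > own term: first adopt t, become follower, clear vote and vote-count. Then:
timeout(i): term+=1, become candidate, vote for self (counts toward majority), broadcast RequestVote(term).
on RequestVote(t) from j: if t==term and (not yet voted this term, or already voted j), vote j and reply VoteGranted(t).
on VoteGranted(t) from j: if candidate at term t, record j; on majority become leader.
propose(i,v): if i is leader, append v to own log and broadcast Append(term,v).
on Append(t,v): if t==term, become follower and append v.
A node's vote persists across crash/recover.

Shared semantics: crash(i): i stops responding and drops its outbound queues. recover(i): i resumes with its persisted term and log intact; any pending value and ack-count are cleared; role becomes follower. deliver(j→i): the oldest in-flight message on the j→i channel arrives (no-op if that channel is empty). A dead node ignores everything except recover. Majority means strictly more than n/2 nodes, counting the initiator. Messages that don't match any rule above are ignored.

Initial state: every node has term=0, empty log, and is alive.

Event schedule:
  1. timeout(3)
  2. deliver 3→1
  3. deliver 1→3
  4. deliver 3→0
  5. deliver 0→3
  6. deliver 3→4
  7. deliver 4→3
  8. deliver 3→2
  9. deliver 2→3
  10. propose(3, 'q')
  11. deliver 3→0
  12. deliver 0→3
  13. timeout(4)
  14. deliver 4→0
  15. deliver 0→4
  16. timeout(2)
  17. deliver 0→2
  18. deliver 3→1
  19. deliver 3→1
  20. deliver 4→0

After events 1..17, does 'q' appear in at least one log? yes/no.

after 1 — timeout(3): n3:cand/t1/[-]
after 2 — deliver 3→1: n1:foll/t1/[-]
after 3 — deliver 1→3: ·
after 4 — deliver 3→0: n0:foll/t1/[-]
after 5 — deliver 0→3: n3:lead/t1/[-]
after 6 — deliver 3→4: n4:foll/t1/[-]
after 7 — deliver 4→3: ·
after 8 — deliver 3→2: n2:foll/t1/[-]
after 9 — deliver 2→3: ·
after 10 — propose(3,'q'): n3:lead/t1/[q]
after 11 — deliver 3→0: n0:foll/t1/[q]
after 12 — deliver 0→3: ·
after 13 — timeout(4): n4:cand/t2/[-]
after 14 — deliver 4→0: n0:foll/t2/[q]
after 15 — deliver 0→4: ·
after 16 — timeout(2): n2:cand/t2/[-]
after 17 — deliver 0→2: ·

yes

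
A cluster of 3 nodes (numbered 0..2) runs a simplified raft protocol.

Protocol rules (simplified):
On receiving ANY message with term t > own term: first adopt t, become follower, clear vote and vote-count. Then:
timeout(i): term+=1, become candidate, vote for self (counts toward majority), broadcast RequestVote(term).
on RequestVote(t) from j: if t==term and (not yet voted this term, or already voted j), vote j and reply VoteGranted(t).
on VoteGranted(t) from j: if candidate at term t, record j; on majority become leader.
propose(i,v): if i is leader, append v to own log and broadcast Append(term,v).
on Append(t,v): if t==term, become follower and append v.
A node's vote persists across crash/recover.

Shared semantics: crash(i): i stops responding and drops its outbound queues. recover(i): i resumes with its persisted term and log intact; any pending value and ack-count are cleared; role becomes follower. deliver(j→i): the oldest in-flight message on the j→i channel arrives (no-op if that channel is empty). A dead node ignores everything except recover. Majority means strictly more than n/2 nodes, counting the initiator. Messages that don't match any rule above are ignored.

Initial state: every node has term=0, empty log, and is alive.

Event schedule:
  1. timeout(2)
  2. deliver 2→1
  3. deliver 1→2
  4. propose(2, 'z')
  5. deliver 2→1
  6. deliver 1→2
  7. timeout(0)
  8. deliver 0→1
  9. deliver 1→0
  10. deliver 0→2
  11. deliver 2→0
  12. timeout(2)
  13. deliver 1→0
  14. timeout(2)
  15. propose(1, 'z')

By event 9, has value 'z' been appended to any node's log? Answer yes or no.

yes

e1 timeout(2): 2[cand,t=1,-]
e2 deliver 2→1: 1[foll,t=1,-]
e3 deliver 1→2: 2[lead,t=1,-]
e4 propose(2,'z'): 2[lead,t=1,z]
e5 deliver 2→1: 1[foll,t=1,z]
e6 deliver 1→2: ·
e7 timeout(0): 0[cand,t=1,-]
e8 deliver 0→1: ·
e9 deliver 1→0: ·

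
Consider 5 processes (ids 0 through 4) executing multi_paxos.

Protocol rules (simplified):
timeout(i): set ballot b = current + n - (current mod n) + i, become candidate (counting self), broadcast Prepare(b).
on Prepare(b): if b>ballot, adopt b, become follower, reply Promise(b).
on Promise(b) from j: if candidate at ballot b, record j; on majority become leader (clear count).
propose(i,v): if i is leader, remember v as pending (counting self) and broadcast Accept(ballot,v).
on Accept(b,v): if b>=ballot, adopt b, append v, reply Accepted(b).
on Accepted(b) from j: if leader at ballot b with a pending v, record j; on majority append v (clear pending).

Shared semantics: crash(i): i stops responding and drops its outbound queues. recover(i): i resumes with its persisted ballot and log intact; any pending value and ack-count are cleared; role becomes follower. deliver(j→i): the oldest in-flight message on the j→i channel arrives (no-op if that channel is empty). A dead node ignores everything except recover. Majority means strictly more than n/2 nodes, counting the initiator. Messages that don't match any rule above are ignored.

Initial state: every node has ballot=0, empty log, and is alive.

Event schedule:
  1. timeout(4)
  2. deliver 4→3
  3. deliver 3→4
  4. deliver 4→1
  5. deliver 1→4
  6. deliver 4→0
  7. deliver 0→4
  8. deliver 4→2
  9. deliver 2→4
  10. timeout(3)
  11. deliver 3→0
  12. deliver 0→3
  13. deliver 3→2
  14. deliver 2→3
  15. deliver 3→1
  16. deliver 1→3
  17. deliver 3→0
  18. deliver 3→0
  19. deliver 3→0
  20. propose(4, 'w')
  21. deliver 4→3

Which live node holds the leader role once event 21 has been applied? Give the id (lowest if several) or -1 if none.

3

step 1 timeout(4): 4={cand,b=9,log=-}
step 2 deliver 4→3: 3={foll,b=9,log=-}
step 3 deliver 3→4: —
step 4 deliver 4→1: 1={foll,b=9,log=-}
step 5 deliver 1→4: 4={lead,b=9,log=-}
step 6 deliver 4→0: 0={foll,b=9,log=-}
step 7 deliver 0→4: —
step 8 deliver 4→2: 2={foll,b=9,log=-}
step 9 deliver 2→4: —
step 10 timeout(3): 3={cand,b=13,log=-}
step 11 deliver 3→0: 0={foll,b=13,log=-}
step 12 deliver 0→3: —
step 13 deliver 3→2: 2={foll,b=13,log=-}
step 14 deliver 2→3: 3={lead,b=13,log=-}
step 15 deliver 3→1: 1={foll,b=13,log=-}
step 16 deliver 1→3: —
step 17 deliver 3→0: —
step 18 deliver 3→0: —
step 19 deliver 3→0: —
step 20 propose(4,'w'): —
step 21 deliver 4→3: —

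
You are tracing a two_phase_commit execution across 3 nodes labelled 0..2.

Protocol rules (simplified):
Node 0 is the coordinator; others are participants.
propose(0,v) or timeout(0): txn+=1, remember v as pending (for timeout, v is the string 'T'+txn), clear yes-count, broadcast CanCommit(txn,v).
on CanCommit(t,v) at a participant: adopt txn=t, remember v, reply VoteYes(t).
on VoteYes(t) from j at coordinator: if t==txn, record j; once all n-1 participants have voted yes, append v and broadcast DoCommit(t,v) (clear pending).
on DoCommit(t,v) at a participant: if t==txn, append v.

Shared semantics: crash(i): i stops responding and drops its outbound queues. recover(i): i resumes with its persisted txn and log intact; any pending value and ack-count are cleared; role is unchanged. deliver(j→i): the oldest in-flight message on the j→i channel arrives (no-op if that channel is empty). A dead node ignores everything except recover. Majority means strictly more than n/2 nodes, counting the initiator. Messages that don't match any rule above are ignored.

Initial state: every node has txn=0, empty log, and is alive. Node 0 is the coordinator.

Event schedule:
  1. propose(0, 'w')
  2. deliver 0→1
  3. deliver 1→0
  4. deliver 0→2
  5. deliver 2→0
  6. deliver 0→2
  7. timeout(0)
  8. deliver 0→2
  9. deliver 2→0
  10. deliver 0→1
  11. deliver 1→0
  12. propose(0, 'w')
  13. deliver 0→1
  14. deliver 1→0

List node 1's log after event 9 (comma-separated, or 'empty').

step 1 propose(0,'w'): 0={coor,t=1,log=-}
step 2 deliver 0→1: 1={part,t=1,log=-}
step 3 deliver 1→0: —
step 4 deliver 0→2: 2={part,t=1,log=-}
step 5 deliver 2→0: 0={coor,t=1,log=w}
step 6 deliver 0→2: 2={part,t=1,log=w}
step 7 timeout(0): 0={coor,t=2,log=w}
step 8 deliver 0→2: 2={part,t=2,log=w}
step 9 deliver 2→0: —

empty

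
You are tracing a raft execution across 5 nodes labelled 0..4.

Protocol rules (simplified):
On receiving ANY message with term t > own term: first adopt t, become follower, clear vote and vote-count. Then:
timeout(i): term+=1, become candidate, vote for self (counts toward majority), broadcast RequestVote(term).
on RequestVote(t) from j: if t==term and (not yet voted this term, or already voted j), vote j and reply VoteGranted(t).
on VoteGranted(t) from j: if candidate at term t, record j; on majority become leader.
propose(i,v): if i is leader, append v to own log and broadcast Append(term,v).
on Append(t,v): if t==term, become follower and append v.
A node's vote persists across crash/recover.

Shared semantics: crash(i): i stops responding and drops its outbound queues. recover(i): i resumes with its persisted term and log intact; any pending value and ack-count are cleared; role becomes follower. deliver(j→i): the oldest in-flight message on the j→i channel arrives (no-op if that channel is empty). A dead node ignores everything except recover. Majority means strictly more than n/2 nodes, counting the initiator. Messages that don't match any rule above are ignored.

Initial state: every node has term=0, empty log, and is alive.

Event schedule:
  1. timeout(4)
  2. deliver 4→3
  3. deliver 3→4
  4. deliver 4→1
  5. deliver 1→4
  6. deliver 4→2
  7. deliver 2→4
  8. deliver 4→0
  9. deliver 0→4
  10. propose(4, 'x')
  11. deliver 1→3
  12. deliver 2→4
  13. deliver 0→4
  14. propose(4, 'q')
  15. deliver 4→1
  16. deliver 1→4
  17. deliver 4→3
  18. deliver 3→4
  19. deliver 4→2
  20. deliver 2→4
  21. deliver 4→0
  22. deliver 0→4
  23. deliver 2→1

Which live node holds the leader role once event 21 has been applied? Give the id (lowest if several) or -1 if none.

step 1 timeout(4): 4={cand,t=1,log=-}
step 2 deliver 4→3: 3={foll,t=1,log=-}
step 3 deliver 3→4: —
step 4 deliver 4→1: 1={foll,t=1,log=-}
step 5 deliver 1→4: 4={lead,t=1,log=-}
step 6 deliver 4→2: 2={foll,t=1,log=-}
step 7 deliver 2→4: —
step 8 deliver 4→0: 0={foll,t=1,log=-}
step 9 deliver 0→4: —
step 10 propose(4,'x'): 4={lead,t=1,log=x}
step 11 deliver 1→3: —
step 12 deliver 2→4: —
step 13 deliver 0→4: —
step 14 propose(4,'q'): 4={lead,t=1,log=x,q}
step 15 deliver 4→1: 1={foll,t=1,log=x}
step 16 deliver 1→4: —
step 17 deliver 4→3: 3={foll,t=1,log=x}
step 18 deliver 3→4: —
step 19 deliver 4→2: 2={foll,t=1,log=x}
step 20 deliver 2→4: —
step 21 deliver 4→0: 0={foll,t=1,log=x}

4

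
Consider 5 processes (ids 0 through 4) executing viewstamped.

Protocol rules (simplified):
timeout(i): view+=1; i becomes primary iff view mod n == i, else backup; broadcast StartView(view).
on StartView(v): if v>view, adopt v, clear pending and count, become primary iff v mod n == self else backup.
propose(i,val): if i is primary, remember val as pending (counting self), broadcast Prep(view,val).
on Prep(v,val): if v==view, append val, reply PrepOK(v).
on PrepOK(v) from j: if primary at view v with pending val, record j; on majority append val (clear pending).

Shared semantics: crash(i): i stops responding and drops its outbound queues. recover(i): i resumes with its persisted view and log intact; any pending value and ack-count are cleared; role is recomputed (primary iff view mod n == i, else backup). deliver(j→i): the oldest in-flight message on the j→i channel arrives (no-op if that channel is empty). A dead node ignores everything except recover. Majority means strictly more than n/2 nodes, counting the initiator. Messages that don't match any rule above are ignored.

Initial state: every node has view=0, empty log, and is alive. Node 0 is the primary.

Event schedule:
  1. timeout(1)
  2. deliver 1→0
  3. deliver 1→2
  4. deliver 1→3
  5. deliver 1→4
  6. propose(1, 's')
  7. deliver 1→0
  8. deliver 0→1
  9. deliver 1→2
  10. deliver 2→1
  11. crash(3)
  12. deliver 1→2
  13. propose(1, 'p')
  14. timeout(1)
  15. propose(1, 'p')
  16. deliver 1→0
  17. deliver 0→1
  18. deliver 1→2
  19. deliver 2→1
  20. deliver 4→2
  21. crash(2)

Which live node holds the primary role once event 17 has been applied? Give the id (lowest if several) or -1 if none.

1. timeout(1):  <1:prim v1 ->
2. deliver 1→0:  <0:back v1 ->
3. deliver 1→2:  <2:back v1 ->
4. deliver 1→3:  <3:back v1 ->
5. deliver 1→4:  <4:back v1 ->
6. propose(1,'s'):  nop
7. deliver 1→0:  <0:back v1 s>
8. deliver 0→1:  nop
9. deliver 1→2:  <2:back v1 s>
10. deliver 2→1:  <1:prim v1 s>
11. crash(3):  <3:✗back v1 ->
12. deliver 1→2:  nop
13. propose(1,'p'):  nop
14. timeout(1):  <1:back v2 s>
15. propose(1,'p'):  nop
16. deliver 1→0:  <0:back v1 s,p>
17. deliver 0→1:  nop

-1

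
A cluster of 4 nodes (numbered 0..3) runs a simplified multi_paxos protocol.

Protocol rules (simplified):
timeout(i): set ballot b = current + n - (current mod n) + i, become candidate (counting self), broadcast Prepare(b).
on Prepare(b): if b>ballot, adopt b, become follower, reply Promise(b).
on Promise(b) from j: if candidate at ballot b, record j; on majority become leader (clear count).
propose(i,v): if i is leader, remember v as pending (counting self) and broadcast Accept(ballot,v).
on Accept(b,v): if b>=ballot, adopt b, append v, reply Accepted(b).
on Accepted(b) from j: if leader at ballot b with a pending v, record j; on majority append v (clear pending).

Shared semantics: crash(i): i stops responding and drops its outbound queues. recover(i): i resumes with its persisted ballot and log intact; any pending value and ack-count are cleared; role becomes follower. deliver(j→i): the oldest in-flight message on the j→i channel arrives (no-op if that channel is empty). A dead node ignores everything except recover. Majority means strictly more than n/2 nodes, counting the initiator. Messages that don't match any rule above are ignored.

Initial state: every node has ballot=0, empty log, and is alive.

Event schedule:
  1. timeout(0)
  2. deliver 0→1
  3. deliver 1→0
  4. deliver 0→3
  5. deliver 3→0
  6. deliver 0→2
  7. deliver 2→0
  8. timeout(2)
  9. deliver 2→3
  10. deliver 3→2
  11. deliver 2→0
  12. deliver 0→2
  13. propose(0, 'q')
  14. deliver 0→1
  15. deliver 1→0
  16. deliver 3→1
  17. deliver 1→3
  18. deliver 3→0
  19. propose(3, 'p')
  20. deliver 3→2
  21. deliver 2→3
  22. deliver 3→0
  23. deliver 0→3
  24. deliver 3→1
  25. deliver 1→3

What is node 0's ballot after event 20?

1. timeout(0):  <0:cand b4 ->
2. deliver 0→1:  <1:foll b4 ->
3. deliver 1→0:  nop
4. deliver 0→3:  <3:foll b4 ->
5. deliver 3→0:  <0:lead b4 ->
6. deliver 0→2:  <2:foll b4 ->
7. deliver 2→0:  nop
8. timeout(2):  <2:cand b10 ->
9. deliver 2→3:  <3:foll b10 ->
10. deliver 3→2:  nop
11. deliver 2→0:  <0:foll b10 ->
12. deliver 0→2:  <2:lead b10 ->
13. propose(0,'q'):  nop
14. deliver 0→1:  nop
15. deliver 1→0:  nop
16. deliver 3→1:  nop
17. deliver 1→3:  nop
18. deliver 3→0:  nop
19. propose(3,'p'):  nop
20. deliver 3→2:  nop

10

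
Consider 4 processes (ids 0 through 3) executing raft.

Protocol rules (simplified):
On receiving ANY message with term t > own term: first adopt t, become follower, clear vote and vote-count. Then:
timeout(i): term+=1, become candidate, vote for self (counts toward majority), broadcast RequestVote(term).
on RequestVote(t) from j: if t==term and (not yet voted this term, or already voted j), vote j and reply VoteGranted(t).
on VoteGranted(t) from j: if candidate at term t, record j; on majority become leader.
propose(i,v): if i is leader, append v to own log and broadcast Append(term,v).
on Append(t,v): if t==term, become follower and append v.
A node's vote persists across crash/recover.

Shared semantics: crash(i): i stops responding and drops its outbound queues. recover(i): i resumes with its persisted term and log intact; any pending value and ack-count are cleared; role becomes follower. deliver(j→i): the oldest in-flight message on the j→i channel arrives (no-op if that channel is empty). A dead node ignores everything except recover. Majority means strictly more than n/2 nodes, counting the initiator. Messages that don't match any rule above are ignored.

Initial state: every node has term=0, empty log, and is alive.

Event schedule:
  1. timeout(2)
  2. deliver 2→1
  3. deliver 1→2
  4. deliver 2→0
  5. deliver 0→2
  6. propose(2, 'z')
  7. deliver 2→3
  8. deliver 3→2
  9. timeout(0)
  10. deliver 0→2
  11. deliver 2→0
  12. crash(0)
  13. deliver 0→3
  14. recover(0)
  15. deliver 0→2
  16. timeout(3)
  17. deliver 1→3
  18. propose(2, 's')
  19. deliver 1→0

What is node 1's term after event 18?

1

[1] timeout(2) → N2(cand t1 [-])
[2] deliver 2→1 → N1(foll t1 [-])
[3] deliver 1→2 → ∅
[4] deliver 2→0 → N0(foll t1 [-])
[5] deliver 0→2 → N2(lead t1 [-])
[6] propose(2,'z') → N2(lead t1 [z])
[7] deliver 2→3 → N3(foll t1 [-])
[8] deliver 3→2 → ∅
[9] timeout(0) → N0(cand t2 [-])
[10] deliver 0→2 → N2(foll t2 [z])
[11] deliver 2→0 → ∅
[12] crash(0) → N0(✗cand t2 [-])
[13] deliver 0→3 → ∅
[14] recover(0) → N0(foll t2 [-])
[15] deliver 0→2 → ∅
[16] timeout(3) → N3(cand t2 [-])
[17] deliver 1→3 → ∅
[18] propose(2,'s') → ∅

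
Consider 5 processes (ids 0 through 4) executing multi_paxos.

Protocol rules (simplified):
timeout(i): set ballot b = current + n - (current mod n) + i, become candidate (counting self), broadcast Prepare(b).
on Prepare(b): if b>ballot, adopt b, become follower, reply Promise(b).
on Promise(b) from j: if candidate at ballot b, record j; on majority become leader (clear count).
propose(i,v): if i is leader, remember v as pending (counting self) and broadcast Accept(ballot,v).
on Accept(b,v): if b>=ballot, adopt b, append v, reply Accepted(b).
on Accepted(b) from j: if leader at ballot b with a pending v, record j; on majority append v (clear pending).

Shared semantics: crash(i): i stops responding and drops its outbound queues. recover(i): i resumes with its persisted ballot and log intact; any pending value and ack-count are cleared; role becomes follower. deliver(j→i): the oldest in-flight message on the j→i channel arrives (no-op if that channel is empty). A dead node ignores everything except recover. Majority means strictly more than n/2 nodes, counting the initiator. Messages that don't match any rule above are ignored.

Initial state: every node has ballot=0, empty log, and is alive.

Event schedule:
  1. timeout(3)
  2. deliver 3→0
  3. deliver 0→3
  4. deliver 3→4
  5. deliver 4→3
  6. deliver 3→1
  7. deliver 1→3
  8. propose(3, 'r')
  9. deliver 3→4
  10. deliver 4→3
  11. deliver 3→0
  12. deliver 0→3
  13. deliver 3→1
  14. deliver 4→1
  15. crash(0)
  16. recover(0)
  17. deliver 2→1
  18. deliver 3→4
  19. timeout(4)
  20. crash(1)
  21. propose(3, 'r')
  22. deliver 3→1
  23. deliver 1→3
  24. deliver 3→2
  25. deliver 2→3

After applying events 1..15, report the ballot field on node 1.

1. timeout(3):  <3:cand b8 ->
2. deliver 3→0:  <0:foll b8 ->
3. deliver 0→3:  nop
4. deliver 3→4:  <4:foll b8 ->
5. deliver 4→3:  <3:lead b8 ->
6. deliver 3→1:  <1:foll b8 ->
7. deliver 1→3:  nop
8. propose(3,'r'):  nop
9. deliver 3→4:  <4:foll b8 r>
10. deliver 4→3:  nop
11. deliver 3→0:  <0:foll b8 r>
12. deliver 0→3:  <3:lead b8 r>
13. deliver 3→1:  <1:foll b8 r>
14. deliver 4→1:  nop
15. crash(0):  <0:✗foll b8 r>

8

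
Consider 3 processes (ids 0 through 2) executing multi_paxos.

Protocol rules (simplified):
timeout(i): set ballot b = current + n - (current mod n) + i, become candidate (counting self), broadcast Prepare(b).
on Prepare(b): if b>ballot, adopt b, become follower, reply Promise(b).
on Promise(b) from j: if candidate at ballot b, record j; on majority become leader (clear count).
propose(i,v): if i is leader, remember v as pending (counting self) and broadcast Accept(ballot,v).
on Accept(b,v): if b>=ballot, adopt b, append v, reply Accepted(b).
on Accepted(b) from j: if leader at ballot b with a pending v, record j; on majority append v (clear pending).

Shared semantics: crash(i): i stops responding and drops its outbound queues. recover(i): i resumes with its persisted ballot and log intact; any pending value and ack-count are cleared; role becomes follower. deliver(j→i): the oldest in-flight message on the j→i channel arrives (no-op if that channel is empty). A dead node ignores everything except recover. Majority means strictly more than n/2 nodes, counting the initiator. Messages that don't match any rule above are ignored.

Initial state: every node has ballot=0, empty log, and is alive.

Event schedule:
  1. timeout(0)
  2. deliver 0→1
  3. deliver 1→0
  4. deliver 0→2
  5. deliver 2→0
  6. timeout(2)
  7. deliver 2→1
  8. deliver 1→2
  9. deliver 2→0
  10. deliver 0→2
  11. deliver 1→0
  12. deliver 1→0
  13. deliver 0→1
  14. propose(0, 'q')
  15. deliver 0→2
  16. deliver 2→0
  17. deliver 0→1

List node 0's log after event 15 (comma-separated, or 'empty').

[1] timeout(0) → N0(cand b3 [-])
[2] deliver 0→1 → N1(foll b3 [-])
[3] deliver 1→0 → N0(lead b3 [-])
[4] deliver 0→2 → N2(foll b3 [-])
[5] deliver 2→0 → ∅
[6] timeout(2) → N2(cand b8 [-])
[7] deliver 2→1 → N1(foll b8 [-])
[8] deliver 1→2 → N2(lead b8 [-])
[9] deliver 2→0 → N0(foll b8 [-])
[10] deliver 0→2 → ∅
[11] deliver 1→0 → ∅
[12] deliver 1→0 → ∅
[13] deliver 0→1 → ∅
[14] propose(0,'q') → ∅
[15] deliver 0→2 → ∅

empty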